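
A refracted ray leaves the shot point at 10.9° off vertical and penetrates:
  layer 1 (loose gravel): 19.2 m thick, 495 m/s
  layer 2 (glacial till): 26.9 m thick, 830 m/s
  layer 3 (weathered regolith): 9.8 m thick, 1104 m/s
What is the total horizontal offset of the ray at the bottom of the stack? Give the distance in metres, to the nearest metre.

p = sin θ₁/V₁ = sin 10.9°/495 = 3.8201e-04 s/m is conserved through the stack.
Layer 1: θ = 10.90°; offset = 19.2·tan 10.90° = 3.697 m.
Layer 2: sin θ = p·830 = 0.3171 → θ = 18.49°; offset = 26.9·tan 18.49° = 8.993 m.
Layer 3: sin θ = p·1104 = 0.4217 → θ = 24.94°; offset = 9.8·tan 24.94° = 4.558 m.
Total horizontal offset = 17.249 m.

17 m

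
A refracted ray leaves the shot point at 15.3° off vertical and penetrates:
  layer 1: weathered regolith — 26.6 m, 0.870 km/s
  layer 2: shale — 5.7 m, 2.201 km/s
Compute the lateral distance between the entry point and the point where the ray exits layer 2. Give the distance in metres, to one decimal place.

p = sin θ₁/V₁ = sin 15.3°/0.870 = 3.0330e-01 s/km is conserved through the stack.
Layer 1: θ = 15.30°; offset = 26.6·tan 15.30° = 7.277 m.
Layer 2: sin θ = p·2.201 = 0.6676 → θ = 41.88°; offset = 5.7·tan 41.88° = 5.111 m.
Σ offsets = 12.388 m.

12.4 m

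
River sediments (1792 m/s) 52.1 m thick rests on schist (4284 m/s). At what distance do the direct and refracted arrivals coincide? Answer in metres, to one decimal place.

θ_c = arcsin(1792/4284) = 24.73°, so cos θ_c = 0.9083 and tᵢ = 2h cos θ_c/V₁ = 0.0528 s.
At crossover x/V₁ = x/V₂ + tᵢ ⇒ x = tᵢ/(1/V₁ − 1/V₂) = 0.05282/(5.5804e-04 − 2.3343e-04) = 162.71 m.

162.7 m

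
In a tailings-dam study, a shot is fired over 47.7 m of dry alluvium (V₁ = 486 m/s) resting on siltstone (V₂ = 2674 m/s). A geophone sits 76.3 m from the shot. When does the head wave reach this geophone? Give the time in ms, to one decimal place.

221.6 ms

t = x/V₂ + 2h·√(V₂²−V₁²)/(V₁V₂).
√(V₂²−V₁²) = √(2674²−486²) = 2629.5 m/s; delay term = 2·47.7·2629.5/(486·2674) = 0.19303 s.
t = 76.3/2674 + 0.19303 = 0.22156 s.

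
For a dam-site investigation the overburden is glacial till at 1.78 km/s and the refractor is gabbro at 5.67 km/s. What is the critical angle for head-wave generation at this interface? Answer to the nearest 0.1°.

At critical incidence the refracted ray runs along the interface (θ₂ = 90°), so sin θ_c = V₁/V₂.
θ_c = arcsin(1.78/5.67) = arcsin 0.3139 = 18.30°.

18.3°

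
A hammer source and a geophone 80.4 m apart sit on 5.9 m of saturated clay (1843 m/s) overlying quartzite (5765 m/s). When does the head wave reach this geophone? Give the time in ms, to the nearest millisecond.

20 ms

θ_c = arcsin(V₁/V₂) = arcsin(1843/5765) = 18.64°, cos θ_c = 0.9475.
Intercept time tᵢ = 2h cos θ_c / V₁ = 2·5.9·0.9475/1843 = 0.00607 s.
t = x/V₂ + tᵢ = 80.4/5765 + 0.00607 = 0.02001 s.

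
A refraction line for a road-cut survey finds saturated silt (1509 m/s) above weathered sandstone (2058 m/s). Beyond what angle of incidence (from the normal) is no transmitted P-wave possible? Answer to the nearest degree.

47°

Critical incidence: sin θ_c = V₁/V₂ = 1509/2058 = 0.7332.
θ_c = arcsin 0.7332 = 47.16°.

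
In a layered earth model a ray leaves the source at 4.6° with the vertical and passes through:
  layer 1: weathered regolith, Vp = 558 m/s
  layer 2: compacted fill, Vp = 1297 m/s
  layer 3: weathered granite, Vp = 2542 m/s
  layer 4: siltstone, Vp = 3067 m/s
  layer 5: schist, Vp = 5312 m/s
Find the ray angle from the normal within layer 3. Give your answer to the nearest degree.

Snell's law across each interface conserves sin θ / V, so sin θ_3 = V_3·sin θ₁/V₁.
sin θ_3 = 2542 × sin 4.6° / 558 = 0.3654.
θ_3 = arcsin 0.3654 = 21.43°.

21°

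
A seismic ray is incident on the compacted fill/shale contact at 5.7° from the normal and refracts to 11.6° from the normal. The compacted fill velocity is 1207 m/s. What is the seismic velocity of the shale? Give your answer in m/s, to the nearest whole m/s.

sin 5.7° = 0.0993; sin 11.6° = 0.2011.
V₂ = V₁·(sin θ₂/sin θ₁) = 1207·(0.2011/0.0993) = 2443.63 m/s.

2444 m/s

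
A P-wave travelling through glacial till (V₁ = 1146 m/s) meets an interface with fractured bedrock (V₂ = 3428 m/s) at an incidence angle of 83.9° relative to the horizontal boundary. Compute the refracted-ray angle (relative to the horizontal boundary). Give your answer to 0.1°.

Angle from the normal: 90° − 83.9° = 6.1°.
Snell's law: sin θ₂ = (V₂/V₁)·sin θ₁ = (3428/1146)·sin 6.1° = 0.3179.
θ₂ = arcsin 0.3179 = 18.53° from the normal.
From the interface: 90° − 18.53° = 71.47°.

71.5°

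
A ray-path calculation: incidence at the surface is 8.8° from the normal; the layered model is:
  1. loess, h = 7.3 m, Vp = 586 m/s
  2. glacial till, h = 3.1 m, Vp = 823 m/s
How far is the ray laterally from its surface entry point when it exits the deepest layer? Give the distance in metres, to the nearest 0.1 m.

Apply Snell's law at each interface; in layer i the horizontal offset is hᵢ·tan θᵢ.
Layer 1: θ = 8.80°; offset = 7.3·tan 8.80° = 1.130 m.
Layer 2: sin θ = 823·sin 8.8°/586 = 0.2149, θ = 12.41°; offset = 3.1·tan 12.41° = 0.682 m.
Total horizontal offset = 1.812 m.

1.8 m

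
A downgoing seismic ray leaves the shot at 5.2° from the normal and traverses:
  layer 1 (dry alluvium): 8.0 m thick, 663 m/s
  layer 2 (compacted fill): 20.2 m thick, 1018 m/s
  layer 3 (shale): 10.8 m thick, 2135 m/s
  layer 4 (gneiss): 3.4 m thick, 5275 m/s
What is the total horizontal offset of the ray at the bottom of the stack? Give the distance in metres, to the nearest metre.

10 m

Apply Snell's law at each interface; in layer i the horizontal offset is hᵢ·tan θᵢ.
Layer 1: θ = 5.20°; offset = 8.0·tan 5.20° = 0.728 m.
Layer 2: sin θ = 1018·sin 5.2°/663 = 0.1392, θ = 8.00°; offset = 20.2·tan 8.00° = 2.839 m.
Layer 3: sin θ = 2135·sin 5.2°/663 = 0.2919, θ = 16.97°; offset = 10.8·tan 16.97° = 3.296 m.
Layer 4: sin θ = 5275·sin 5.2°/663 = 0.7211, θ = 46.15°; offset = 3.4·tan 46.15° = 3.539 m.
Σ offsets = 10.401 m.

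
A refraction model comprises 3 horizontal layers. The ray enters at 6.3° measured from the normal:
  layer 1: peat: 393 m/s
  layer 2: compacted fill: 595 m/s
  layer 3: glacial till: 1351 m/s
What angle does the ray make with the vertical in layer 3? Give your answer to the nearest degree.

22°

Snell's law across each interface conserves sin θ / V, so sin θ_3 = V_3·sin θ₁/V₁.
sin θ_3 = 1351 × sin 6.3° / 393 = 0.3772.
θ_3 = 22.16° from the vertical.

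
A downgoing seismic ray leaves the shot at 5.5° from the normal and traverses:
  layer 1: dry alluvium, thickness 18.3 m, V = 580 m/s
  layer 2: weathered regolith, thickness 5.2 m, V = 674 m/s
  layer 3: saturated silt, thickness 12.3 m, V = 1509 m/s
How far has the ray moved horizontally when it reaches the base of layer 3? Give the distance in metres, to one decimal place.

Ray parameter p = sin 5.5° / 580 m/s = 1.6525e-04 s/m.
Layer 1: θ = 5.50°; offset = 18.3·tan 5.50° = 1.762 m.
Layer 2: sin θ = p·674 = 0.1114 → θ = 6.39°; offset = 5.2·tan 6.39° = 0.583 m.
Layer 3: sin θ = p·1509 = 0.2494 → θ = 14.44°; offset = 12.3·tan 14.44° = 3.167 m.
Summing the layer offsets gives 5.512 m.

5.5 m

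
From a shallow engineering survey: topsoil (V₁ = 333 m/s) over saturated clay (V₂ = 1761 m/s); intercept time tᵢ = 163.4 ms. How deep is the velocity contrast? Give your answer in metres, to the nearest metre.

28 m

h = tᵢ·V₁·V₂ / (2·√(V₂²−V₁²)).
√(V₂²−V₁²) = √(1761² − 333²) = 1729.2 m/s.
h = 0.1634 s × 333 × 1761 / (2 × 1729.2) = 27.71 m.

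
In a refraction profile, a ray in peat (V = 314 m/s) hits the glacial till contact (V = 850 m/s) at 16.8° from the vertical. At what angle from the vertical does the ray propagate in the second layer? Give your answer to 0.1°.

sin θ₁/V₁ = sin θ₂/V₂ ⇒ sin θ₂ = 850·sin 16.8°/314 = 850·0.2890/314 = 0.7824.
θ₂ = sin⁻¹(0.7824) = 51.48° (from vertical).

51.5°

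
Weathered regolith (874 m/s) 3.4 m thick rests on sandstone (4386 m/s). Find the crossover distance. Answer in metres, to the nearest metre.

x_cross = 2h·√((V₂+V₁)/(V₂−V₁)).
(V₂+V₁)/(V₂−V₁) = (4386+874)/(4386−874) = 1.4977; √ = 1.2238.
x_cross = 2·3.4·1.2238 = 8.32 m.

8 m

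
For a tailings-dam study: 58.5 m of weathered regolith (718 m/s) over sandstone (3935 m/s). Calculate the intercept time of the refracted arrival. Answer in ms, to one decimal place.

θ_c = arcsin(V₁/V₂) = arcsin(718/3935) = 10.51°; cos θ_c = 0.9832.
tᵢ = 2h·cos θ_c / V₁ = 2·58.5·0.9832 / 718 = 0.16022 s.

160.2 ms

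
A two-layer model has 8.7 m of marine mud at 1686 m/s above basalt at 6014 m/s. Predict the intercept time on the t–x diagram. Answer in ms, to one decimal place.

tᵢ = 2h·√(V₂²−V₁²)/(V₁V₂).
√(V₂²−V₁²) = √(6014²−1686²) = 5772.8 m/s.
tᵢ = 2·8.7·5772.8/(1686·6014) = 0.00991 s.

9.9 ms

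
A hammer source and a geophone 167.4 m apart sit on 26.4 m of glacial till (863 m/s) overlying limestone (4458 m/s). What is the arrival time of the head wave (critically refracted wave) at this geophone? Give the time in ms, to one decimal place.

θ_c = arcsin(V₁/V₂) = arcsin(863/4458) = 11.16°, cos θ_c = 0.9811.
Intercept time tᵢ = 2h cos θ_c / V₁ = 2·26.4·0.9811/863 = 0.06002 s.
t = x/V₂ + tᵢ = 167.4/4458 + 0.06002 = 0.09758 s.

97.6 ms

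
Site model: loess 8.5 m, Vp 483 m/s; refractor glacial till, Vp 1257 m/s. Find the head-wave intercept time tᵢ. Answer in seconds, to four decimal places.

0.0325 s

tᵢ = 2h·√(V₂²−V₁²)/(V₁V₂).
√(V₂²−V₁²) = √(1257²−483²) = 1160.5 m/s.
tᵢ = 2·8.5·1160.5/(483·1257) = 0.03249 s.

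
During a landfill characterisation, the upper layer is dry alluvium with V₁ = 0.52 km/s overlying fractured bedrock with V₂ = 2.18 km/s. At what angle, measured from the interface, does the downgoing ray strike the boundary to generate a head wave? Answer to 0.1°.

76.2°

At critical incidence the refracted ray runs along the interface (θ₂ = 90°), so sin θ_c = V₁/V₂.
θ_c = arcsin(0.52/2.18) = arcsin 0.2385 = 13.80°.
Measured from the interface: 90° − 13.80° = 76.20°.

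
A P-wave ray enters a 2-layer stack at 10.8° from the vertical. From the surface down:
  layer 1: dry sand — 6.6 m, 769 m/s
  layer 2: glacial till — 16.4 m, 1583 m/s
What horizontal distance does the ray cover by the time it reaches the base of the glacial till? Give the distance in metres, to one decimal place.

Apply Snell's law at each interface; in layer i the horizontal offset is hᵢ·tan θᵢ.
Layer 1: θ = 10.80°; offset = 6.6·tan 10.80° = 1.259 m.
Layer 2: sin θ = 1583·sin 10.8°/769 = 0.3857, θ = 22.69°; offset = 16.4·tan 22.69° = 6.857 m.
Σ offsets = 8.116 m.

8.1 m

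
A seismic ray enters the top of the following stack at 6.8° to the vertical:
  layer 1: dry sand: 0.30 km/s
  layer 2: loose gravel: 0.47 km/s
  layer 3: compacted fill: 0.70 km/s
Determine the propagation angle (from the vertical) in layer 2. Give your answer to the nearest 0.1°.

10.7°

Ray parameter p = sin 6.8° / 0.30 = 3.9468e-01 s/km.
sin θ_2 = p·V_2 = 3.9468e-01 × 0.47 = 0.1855.
θ_2 = arcsin 0.1855 = 10.69°.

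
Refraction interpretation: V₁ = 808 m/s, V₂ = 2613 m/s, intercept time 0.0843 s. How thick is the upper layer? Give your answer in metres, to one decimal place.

35.8 m

h = tᵢ·V₁·V₂ / (2·√(V₂²−V₁²)).
√(V₂²−V₁²) = √(2613² − 808²) = 2484.9 m/s.
h = 0.0843 s × 808 × 2613 / (2 × 2484.9) = 35.81 m.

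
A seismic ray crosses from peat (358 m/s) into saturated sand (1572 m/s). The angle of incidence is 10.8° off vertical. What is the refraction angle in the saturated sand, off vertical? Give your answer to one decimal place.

Snell's law: sin θ₂ = (V₂/V₁)·sin θ₁ = (1572/358)·sin 10.8° = 0.8228.
θ₂ = sin⁻¹(0.8228) = 55.37° (from vertical).

55.4°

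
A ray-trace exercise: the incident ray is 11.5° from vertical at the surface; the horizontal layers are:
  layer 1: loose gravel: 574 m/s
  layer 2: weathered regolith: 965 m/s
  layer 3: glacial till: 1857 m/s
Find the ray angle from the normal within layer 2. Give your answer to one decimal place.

Ray parameter p = sin 11.5° / 574 = 3.4733e-04 s/m.
sin θ_2 = p·V_2 = 3.4733e-04 × 965 = 0.3352.
θ_2 = 19.58° from the vertical.

19.6°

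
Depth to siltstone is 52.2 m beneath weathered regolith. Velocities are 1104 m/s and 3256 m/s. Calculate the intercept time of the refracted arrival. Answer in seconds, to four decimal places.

0.0890 s

θ_c = arcsin(V₁/V₂) = arcsin(1104/3256) = 19.82°; cos θ_c = 0.9408.
tᵢ = 2h·cos θ_c / V₁ = 2·52.2·0.9408 / 1104 = 0.08896 s.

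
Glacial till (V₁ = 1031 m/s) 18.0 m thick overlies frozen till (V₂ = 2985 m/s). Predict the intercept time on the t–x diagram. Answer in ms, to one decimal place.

32.8 ms

θ_c = arcsin(V₁/V₂) = arcsin(1031/2985) = 20.21°; cos θ_c = 0.9385.
tᵢ = 2h·cos θ_c / V₁ = 2·18.0·0.9385 / 1031 = 0.03277 s.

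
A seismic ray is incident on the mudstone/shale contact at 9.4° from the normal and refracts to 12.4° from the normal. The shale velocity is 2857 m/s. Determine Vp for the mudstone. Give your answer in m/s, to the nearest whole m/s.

sin 9.4° = 0.1633; sin 12.4° = 0.2147.
V₁ = V₂·(sin θ₁/sin θ₂) = 2857·(0.1633/0.2147) = 2173.01 m/s.

2173 m/s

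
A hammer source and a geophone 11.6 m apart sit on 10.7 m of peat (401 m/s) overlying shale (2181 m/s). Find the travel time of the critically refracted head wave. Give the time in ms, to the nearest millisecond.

t = x/V₂ + 2h·√(V₂²−V₁²)/(V₁V₂).
√(V₂²−V₁²) = √(2181²−401²) = 2143.8 m/s; delay term = 2·10.7·2143.8/(401·2181) = 0.05246 s.
t = 11.6/2181 + 0.05246 = 0.05778 s.

58 ms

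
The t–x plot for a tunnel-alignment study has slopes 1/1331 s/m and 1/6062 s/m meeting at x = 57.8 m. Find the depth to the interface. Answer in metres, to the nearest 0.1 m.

h = (x_cross/2)·√((V₂−V₁)/(V₂+V₁)).
(V₂−V₁)/(V₂+V₁) = (6062−1331)/(6062+1331) = 0.6399; √ = 0.8000.
h = (57.8/2)·0.8000 = 23.12 m.

23.1 m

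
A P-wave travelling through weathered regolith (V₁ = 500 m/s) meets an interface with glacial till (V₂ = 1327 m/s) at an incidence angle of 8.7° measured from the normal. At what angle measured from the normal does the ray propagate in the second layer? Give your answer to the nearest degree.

24°

Snell's law: sin θ₂ = (V₂/V₁)·sin θ₁ = (1327/500)·sin 8.7° = 0.4014.
θ₂ = sin⁻¹(0.4014) = 23.67° (from vertical).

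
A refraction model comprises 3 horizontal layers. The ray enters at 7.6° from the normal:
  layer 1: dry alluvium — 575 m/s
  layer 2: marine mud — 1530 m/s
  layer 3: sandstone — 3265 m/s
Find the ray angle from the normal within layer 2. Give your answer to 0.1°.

20.6°

Snell's law across each interface conserves sin θ / V, so sin θ_2 = V_2·sin θ₁/V₁.
sin θ_2 = 1530 × sin 7.6° / 575 = 0.3519.
θ_2 = 20.60° from the vertical.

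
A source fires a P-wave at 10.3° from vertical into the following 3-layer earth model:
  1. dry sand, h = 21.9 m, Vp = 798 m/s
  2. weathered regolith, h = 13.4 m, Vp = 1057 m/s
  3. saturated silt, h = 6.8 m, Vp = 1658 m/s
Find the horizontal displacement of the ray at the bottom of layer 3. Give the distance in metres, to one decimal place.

10.0 m

Ray parameter p = sin 10.3° / 798 m/s = 2.2406e-04 s/m.
Layer 1: θ = 10.30°; offset = 21.9·tan 10.30° = 3.980 m.
Layer 2: sin θ = p·1057 = 0.2368 → θ = 13.70°; offset = 13.4·tan 13.70° = 3.267 m.
Layer 3: sin θ = p·1658 = 0.3715 → θ = 21.81°; offset = 6.8·tan 21.81° = 2.721 m.
Total horizontal offset = 9.967 m.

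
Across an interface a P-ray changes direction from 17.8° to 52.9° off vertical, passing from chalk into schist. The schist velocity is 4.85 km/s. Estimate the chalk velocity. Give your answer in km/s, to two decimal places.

Snell's law: sin 17.8°/V₁ = sin 52.9°/V₂.
V₁ = V₂·sin 17.8°/sin 52.9° = 4.85 × 0.3833 = 1.86 km/s.

1.86 km/s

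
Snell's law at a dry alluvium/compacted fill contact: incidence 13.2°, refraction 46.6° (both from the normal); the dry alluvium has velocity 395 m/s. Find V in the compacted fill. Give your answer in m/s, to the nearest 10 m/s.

Snell's law: sin 13.2°/V₁ = sin 46.6°/V₂.
V₂ = V₁·sin 46.6°/sin 13.2° = 395 × 3.1818 = 1256.82 m/s.

1260 m/s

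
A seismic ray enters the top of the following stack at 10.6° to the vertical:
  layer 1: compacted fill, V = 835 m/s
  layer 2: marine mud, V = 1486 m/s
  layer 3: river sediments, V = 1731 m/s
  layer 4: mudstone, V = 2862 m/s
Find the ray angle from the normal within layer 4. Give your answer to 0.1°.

Ray parameter p = sin 10.6° / 835 = 2.2030e-04 s/m.
sin θ_4 = p·V_4 = 2.2030e-04 × 2862 = 0.6305.
θ_4 = arcsin 0.6305 = 39.09°.

39.1°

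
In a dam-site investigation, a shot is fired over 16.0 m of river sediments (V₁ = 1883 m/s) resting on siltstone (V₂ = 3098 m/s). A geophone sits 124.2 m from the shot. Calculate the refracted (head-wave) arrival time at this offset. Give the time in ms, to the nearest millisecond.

t = x/V₂ + 2h·√(V₂²−V₁²)/(V₁V₂).
√(V₂²−V₁²) = √(3098²−1883²) = 2460.1 m/s; delay term = 2·16.0·2460.1/(1883·3098) = 0.01349 s.
t = 124.2/3098 + 0.01349 = 0.05359 s.

54 ms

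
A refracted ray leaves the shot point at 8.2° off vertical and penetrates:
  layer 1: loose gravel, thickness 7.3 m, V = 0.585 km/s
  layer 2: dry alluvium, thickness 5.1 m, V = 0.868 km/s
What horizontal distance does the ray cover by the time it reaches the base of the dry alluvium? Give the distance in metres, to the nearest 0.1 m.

Ray parameter p = sin 8.2° / 0.585 km/s = 2.4381e-01 s/km.
Layer 1: θ = 8.20°; offset = 7.3·tan 8.20° = 1.052 m.
Layer 2: sin θ = p·0.868 = 0.2116 → θ = 12.22°; offset = 5.1·tan 12.22° = 1.104 m.
Σ offsets = 2.156 m.

2.2 m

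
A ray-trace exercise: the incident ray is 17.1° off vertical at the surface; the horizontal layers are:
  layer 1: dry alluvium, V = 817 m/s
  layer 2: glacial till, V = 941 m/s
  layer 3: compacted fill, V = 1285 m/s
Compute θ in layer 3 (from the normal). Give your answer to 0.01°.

Snell's law across each interface conserves sin θ / V, so sin θ_3 = V_3·sin θ₁/V₁.
sin θ_3 = 1285 × sin 17.1° / 817 = 0.4625.
θ_3 = arcsin 0.4625 = 27.55°.

27.55°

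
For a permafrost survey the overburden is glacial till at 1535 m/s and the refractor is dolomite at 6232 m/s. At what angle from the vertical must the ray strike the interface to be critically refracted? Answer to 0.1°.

Critical incidence: sin θ_c = V₁/V₂ = 1535/6232 = 0.2463.
θ_c = arcsin 0.2463 = 14.26°.

14.3°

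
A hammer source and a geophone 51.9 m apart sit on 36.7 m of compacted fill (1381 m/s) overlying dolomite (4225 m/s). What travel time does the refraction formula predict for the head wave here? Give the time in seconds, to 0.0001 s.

θ_c = arcsin(V₁/V₂) = arcsin(1381/4225) = 19.08°, cos θ_c = 0.9451.
Intercept time tᵢ = 2h cos θ_c / V₁ = 2·36.7·0.9451/1381 = 0.05023 s.
t = x/V₂ + tᵢ = 51.9/4225 + 0.05023 = 0.06251 s.

0.0625 s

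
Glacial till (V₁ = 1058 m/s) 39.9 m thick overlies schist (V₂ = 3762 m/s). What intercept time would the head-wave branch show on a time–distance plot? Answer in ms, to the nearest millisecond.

tᵢ = 2h·√(V₂²−V₁²)/(V₁V₂).
√(V₂²−V₁²) = √(3762²−1058²) = 3610.2 m/s.
tᵢ = 2·39.9·3610.2/(1058·3762) = 0.07238 s.

72 ms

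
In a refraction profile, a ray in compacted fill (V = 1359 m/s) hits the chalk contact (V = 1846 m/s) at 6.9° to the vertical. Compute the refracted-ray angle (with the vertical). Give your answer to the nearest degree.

9°

Snell's law: sin θ₂ = (V₂/V₁)·sin θ₁ = (1846/1359)·sin 6.9° = 0.1632.
θ₂ = sin⁻¹(0.1632) = 9.39° (from vertical).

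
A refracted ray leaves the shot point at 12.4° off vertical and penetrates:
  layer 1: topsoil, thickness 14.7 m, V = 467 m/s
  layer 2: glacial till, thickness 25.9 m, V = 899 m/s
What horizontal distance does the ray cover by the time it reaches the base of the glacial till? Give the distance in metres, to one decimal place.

Apply Snell's law at each interface; in layer i the horizontal offset is hᵢ·tan θᵢ.
Layer 1: θ = 12.40°; offset = 14.7·tan 12.40° = 3.232 m.
Layer 2: sin θ = 899·sin 12.4°/467 = 0.4134, θ = 24.42°; offset = 25.9·tan 24.42° = 11.758 m.
Σ offsets = 14.990 m.

15.0 m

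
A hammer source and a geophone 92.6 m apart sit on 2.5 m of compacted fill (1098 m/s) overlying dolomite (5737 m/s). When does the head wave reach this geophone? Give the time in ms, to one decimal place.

20.6 ms

t = x/V₂ + 2h·√(V₂²−V₁²)/(V₁V₂).
√(V₂²−V₁²) = √(5737²−1098²) = 5630.9 m/s; delay term = 2·2.5·5630.9/(1098·5737) = 0.00447 s.
t = 92.6/5737 + 0.00447 = 0.02061 s.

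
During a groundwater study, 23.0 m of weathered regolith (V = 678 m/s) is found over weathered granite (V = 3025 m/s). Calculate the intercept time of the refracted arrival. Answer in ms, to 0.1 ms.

θ_c = arcsin(V₁/V₂) = arcsin(678/3025) = 12.95°; cos θ_c = 0.9746.
tᵢ = 2h·cos θ_c / V₁ = 2·23.0·0.9746 / 678 = 0.06612 s.

66.1 ms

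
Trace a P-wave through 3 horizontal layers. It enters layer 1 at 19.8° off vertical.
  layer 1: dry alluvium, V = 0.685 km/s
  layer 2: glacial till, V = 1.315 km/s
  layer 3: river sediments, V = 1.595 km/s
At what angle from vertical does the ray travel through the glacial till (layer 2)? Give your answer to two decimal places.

Snell's law across each interface conserves sin θ / V, so sin θ_2 = V_2·sin θ₁/V₁.
sin θ_2 = 1.315 × sin 19.8° / 0.685 = 0.6503.
θ_2 = arcsin 0.6503 = 40.56°.

40.56°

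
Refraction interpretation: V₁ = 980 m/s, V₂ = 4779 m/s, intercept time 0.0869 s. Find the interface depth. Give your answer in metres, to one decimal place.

h = tᵢ·V₁·V₂ / (2·√(V₂²−V₁²)).
√(V₂²−V₁²) = √(4779² − 980²) = 4677.4 m/s.
h = 0.0869 s × 980 × 4779 / (2 × 4677.4) = 43.51 m.

43.5 m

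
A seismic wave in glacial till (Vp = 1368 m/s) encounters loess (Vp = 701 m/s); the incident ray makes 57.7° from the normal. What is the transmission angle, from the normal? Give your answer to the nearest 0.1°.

Snell's law: sin θ₂ = (V₂/V₁)·sin θ₁ = (701/1368)·sin 57.7° = 0.4331.
θ₂ = sin⁻¹(0.4331) = 25.67° (from vertical).

25.7°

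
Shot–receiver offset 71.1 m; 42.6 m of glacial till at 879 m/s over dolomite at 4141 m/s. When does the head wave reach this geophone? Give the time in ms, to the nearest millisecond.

θ_c = arcsin(V₁/V₂) = arcsin(879/4141) = 12.26°, cos θ_c = 0.9772.
Intercept time tᵢ = 2h cos θ_c / V₁ = 2·42.6·0.9772/879 = 0.09472 s.
t = x/V₂ + tᵢ = 71.1/4141 + 0.09472 = 0.11189 s.

112 ms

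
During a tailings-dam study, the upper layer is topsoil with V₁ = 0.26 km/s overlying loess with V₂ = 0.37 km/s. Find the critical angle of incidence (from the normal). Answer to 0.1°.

44.6°

Critical incidence: sin θ_c = V₁/V₂ = 0.26/0.37 = 0.7027.
θ_c = arcsin 0.7027 = 44.64°.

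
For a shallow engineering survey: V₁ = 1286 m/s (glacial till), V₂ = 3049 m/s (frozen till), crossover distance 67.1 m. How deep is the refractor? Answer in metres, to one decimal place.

x_cross = 2h·√((V₂+V₁)/(V₂−V₁)) → h = x_cross / (2·√((V₂+V₁)/(V₂−V₁))).
√((V₂+V₁)/(V₂−V₁)) = √((3049+1286)/(3049−1286)) = 1.5681.
h = 67.1 / (2·1.5681) = 21.40 m.

21.4 m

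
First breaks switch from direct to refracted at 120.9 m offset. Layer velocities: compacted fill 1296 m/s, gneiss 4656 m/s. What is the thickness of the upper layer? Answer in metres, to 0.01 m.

45.42 m

x_cross = 2h·√((V₂+V₁)/(V₂−V₁)) → h = x_cross / (2·√((V₂+V₁)/(V₂−V₁))).
√((V₂+V₁)/(V₂−V₁)) = √((4656+1296)/(4656−1296)) = 1.3310.
h = 120.9 / (2·1.3310) = 45.42 m.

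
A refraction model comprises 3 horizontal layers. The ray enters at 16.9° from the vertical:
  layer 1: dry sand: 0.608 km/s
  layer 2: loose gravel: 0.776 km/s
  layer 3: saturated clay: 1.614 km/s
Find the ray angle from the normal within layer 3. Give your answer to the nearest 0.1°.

50.5°

Snell's law across each interface conserves sin θ / V, so sin θ_3 = V_3·sin θ₁/V₁.
sin θ_3 = 1.614 × sin 16.9° / 0.608 = 0.7717.
θ_3 = arcsin 0.7717 = 50.51°.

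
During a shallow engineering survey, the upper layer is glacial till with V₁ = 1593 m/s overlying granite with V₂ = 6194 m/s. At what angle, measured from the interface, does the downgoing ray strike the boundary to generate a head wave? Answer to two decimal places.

At critical incidence the refracted ray runs along the interface (θ₂ = 90°), so sin θ_c = V₁/V₂.
θ_c = arcsin(1593/6194) = arcsin 0.2572 = 14.90°.
Measured from the interface: 90° − 14.90° = 75.10°.

75.10°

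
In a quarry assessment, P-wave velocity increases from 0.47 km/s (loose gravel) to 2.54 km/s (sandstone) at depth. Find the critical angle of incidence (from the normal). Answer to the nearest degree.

Critical incidence: sin θ_c = V₁/V₂ = 0.47/2.54 = 0.1850.
θ_c = arcsin 0.1850 = 10.66°.

11°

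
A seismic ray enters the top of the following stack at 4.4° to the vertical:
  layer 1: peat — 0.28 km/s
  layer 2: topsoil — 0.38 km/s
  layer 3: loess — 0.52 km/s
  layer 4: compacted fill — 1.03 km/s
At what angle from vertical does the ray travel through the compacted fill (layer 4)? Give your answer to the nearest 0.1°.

16.4°

Ray parameter p = sin 4.4° / 0.28 = 2.7400e-01 s/km.
sin θ_4 = p·V_4 = 2.7400e-01 × 1.03 = 0.2822.
θ_4 = arcsin 0.2822 = 16.39°.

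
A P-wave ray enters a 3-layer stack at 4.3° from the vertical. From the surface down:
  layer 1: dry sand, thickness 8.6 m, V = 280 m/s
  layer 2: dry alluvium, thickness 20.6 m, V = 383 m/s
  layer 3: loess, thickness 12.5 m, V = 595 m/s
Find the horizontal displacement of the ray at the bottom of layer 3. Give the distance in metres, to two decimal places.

4.79 m

p = sin θ₁/V₁ = sin 4.3°/280 = 2.6778e-04 s/m is conserved through the stack.
Layer 1: θ = 4.30°; offset = 8.6·tan 4.30° = 0.6466 m.
Layer 2: sin θ = p·383 = 0.1026 → θ = 5.89°; offset = 20.6·tan 5.89° = 2.1239 m.
Layer 3: sin θ = p·595 = 0.1593 → θ = 9.17°; offset = 12.5·tan 9.17° = 2.0174 m.
Total horizontal offset = 4.7880 m.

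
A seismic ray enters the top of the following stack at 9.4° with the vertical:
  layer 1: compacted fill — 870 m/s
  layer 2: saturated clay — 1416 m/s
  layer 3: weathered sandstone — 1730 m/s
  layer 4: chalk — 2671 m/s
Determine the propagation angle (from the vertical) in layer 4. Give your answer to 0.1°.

Snell's law across each interface conserves sin θ / V, so sin θ_4 = V_4·sin θ₁/V₁.
sin θ_4 = 2671 × sin 9.4° / 870 = 0.5014.
θ_4 = 30.09° from the vertical.

30.1°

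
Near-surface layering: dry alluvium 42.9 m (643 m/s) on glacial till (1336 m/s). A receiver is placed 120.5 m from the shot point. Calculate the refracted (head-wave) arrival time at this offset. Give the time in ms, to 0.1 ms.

t = x/V₂ + 2h·√(V₂²−V₁²)/(V₁V₂).
√(V₂²−V₁²) = √(1336²−643²) = 1171.1 m/s; delay term = 2·42.9·1171.1/(643·1336) = 0.11697 s.
t = 120.5/1336 + 0.11697 = 0.20716 s.

207.2 ms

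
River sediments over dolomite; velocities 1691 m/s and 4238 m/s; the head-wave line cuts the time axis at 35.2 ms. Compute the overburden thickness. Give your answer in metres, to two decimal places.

θ_c = arcsin(1691/4238) = 23.52°; cos θ_c = 0.9169.
tᵢ = 2h cos θ_c/V₁ ⇒ h = tᵢ·V₁/(2 cos θ_c) = 0.0352·1691/(2·0.9169) = 32.46 m.

32.46 m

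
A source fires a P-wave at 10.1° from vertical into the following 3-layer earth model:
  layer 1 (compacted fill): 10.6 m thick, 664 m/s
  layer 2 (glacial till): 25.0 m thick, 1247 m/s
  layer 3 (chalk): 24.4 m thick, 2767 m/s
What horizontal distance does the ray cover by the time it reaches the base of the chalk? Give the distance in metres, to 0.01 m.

36.73 m

Ray parameter p = sin 10.1° / 664 m/s = 2.6411e-04 s/m.
Layer 1: θ = 10.10°; offset = 10.6·tan 10.10° = 1.8881 m.
Layer 2: sin θ = p·1247 = 0.3293 → θ = 19.23°; offset = 25.0·tan 19.23° = 8.7200 m.
Layer 3: sin θ = p·2767 = 0.7308 → θ = 46.95°; offset = 24.4·tan 46.95° = 26.1219 m.
Summing the layer offsets gives 36.7301 m.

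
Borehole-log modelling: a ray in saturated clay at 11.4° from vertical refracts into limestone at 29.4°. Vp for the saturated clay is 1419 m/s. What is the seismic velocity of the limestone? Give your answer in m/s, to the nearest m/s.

sin 11.4° = 0.1977; sin 29.4° = 0.4909.
V₂ = V₁·(sin θ₂/sin θ₁) = 1419·(0.4909/0.1977) = 3524.24 m/s.

3524 m/s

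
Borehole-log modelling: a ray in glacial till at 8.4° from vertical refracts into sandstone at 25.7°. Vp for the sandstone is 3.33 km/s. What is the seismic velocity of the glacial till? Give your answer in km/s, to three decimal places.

1.122 km/s

sin 8.4° = 0.1461; sin 25.7° = 0.4337.
V₁ = V₂·(sin θ₁/sin θ₂) = 3.33·(0.1461/0.4337) = 1.122 km/s.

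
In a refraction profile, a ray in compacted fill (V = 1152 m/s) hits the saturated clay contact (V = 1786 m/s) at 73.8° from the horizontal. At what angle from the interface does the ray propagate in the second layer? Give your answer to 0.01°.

64.37°

Convert to the normal: θ₁ = 90° − 73.8° = 16.2°.
sin θ₁/V₁ = sin θ₂/V₂ ⇒ sin θ₂ = 1786·sin 16.2°/1152 = 1786·0.2790/1152 = 0.4325.
θ₂ = arcsin 0.4325 = 25.63° from the normal.
From the interface: 90° − 25.63° = 64.37°.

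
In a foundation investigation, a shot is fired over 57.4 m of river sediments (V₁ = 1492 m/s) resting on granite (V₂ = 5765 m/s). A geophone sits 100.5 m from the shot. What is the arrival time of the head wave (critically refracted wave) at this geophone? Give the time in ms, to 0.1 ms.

91.8 ms

θ_c = arcsin(V₁/V₂) = arcsin(1492/5765) = 15.00°, cos θ_c = 0.9659.
Intercept time tᵢ = 2h cos θ_c / V₁ = 2·57.4·0.9659/1492 = 0.07432 s.
t = x/V₂ + tᵢ = 100.5/5765 + 0.07432 = 0.09176 s.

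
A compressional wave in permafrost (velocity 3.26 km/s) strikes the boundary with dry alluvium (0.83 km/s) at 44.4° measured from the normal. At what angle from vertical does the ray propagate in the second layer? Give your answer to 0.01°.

Snell's law: sin θ₂ = (V₂/V₁)·sin θ₁ = (0.83/3.26)·sin 44.4° = 0.1781.
θ₂ = arcsin 0.1781 = 10.26° from the normal.

10.26°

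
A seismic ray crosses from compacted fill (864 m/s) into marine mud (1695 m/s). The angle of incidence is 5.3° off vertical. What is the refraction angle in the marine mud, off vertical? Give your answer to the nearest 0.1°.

10.4°

Snell's law: sin θ₂ = (V₂/V₁)·sin θ₁ = (1695/864)·sin 5.3° = 0.1812.
θ₂ = sin⁻¹(0.1812) = 10.44° (from vertical).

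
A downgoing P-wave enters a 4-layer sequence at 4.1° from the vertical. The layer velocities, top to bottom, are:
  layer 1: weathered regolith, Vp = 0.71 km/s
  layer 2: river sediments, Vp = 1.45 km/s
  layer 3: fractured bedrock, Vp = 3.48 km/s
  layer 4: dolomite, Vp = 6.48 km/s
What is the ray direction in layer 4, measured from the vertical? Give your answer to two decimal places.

Snell's law across each interface conserves sin θ / V, so sin θ_4 = V_4·sin θ₁/V₁.
sin θ_4 = 6.48 × sin 4.1° / 0.71 = 0.6525.
θ_4 = arcsin 0.6525 = 40.73°.

40.73°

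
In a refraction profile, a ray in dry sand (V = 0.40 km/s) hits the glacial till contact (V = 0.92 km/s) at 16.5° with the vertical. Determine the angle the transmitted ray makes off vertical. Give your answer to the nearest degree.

sin θ₁/V₁ = sin θ₂/V₂ ⇒ sin θ₂ = 0.92·sin 16.5°/0.40 = 0.92·0.2840/0.40 = 0.6532.
θ₂ = arcsin 0.6532 = 40.79° from the normal.

41°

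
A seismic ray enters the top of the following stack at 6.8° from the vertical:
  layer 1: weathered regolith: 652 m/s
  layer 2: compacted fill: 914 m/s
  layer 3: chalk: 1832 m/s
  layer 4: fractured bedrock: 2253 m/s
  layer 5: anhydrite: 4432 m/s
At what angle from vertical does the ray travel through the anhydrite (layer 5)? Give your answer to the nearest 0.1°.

53.6°

Ray parameter p = sin 6.8° / 652 = 1.8160e-04 s/m.
sin θ_5 = p·V_5 = 1.8160e-04 × 4432 = 0.8049.
θ_5 = arcsin 0.8049 = 53.60°.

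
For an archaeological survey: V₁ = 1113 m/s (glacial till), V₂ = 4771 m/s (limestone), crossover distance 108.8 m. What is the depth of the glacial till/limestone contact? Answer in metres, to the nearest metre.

43 m

h = (x_cross/2)·√((V₂−V₁)/(V₂+V₁)).
(V₂−V₁)/(V₂+V₁) = (4771−1113)/(4771+1113) = 0.6217; √ = 0.7885.
h = (108.8/2)·0.7885 = 42.89 m.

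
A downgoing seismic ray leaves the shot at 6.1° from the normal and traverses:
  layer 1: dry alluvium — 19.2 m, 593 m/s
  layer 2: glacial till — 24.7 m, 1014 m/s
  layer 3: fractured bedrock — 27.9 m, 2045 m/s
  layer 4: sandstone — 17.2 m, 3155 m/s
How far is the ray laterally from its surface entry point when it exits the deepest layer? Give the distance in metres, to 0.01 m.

Ray parameter p = sin 6.1° / 593 m/s = 1.7920e-04 s/m.
Layer 1: θ = 6.10°; offset = 19.2·tan 6.10° = 2.0519 m.
Layer 2: sin θ = p·1014 = 0.1817 → θ = 10.47°; offset = 24.7·tan 10.47° = 4.5641 m.
Layer 3: sin θ = p·2045 = 0.3665 → θ = 21.50°; offset = 27.9·tan 21.50° = 10.9886 m.
Layer 4: sin θ = p·3155 = 0.5654 → θ = 34.43°; offset = 17.2·tan 34.43° = 11.7894 m.
Total horizontal offset = 29.3940 m.

29.39 m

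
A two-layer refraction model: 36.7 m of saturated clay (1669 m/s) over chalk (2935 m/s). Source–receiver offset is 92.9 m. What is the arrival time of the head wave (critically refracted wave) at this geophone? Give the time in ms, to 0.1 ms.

t = x/V₂ + 2h·√(V₂²−V₁²)/(V₁V₂).
√(V₂²−V₁²) = √(2935²−1669²) = 2414.3 m/s; delay term = 2·36.7·2414.3/(1669·2935) = 0.03618 s.
t = 92.9/2935 + 0.03618 = 0.06783 s.

67.8 ms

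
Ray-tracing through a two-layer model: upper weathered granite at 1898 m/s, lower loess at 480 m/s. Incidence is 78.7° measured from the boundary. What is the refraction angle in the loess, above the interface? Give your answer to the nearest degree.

Convert to the normal: θ₁ = 90° − 78.7° = 11.3°.
sin θ₁/V₁ = sin θ₂/V₂ ⇒ sin θ₂ = 480·sin 11.3°/1898 = 480·0.1959/1898 = 0.0496.
θ₂ = arcsin 0.0496 = 2.84° from the normal.
From the interface: 90° − 2.84° = 87.16°.

87°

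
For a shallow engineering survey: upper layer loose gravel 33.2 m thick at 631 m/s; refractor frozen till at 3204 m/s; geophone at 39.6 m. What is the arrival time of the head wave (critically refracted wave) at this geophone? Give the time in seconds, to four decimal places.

0.1155 s

θ_c = arcsin(V₁/V₂) = arcsin(631/3204) = 11.36°, cos θ_c = 0.9804.
Intercept time tᵢ = 2h cos θ_c / V₁ = 2·33.2·0.9804/631 = 0.10317 s.
t = x/V₂ + tᵢ = 39.6/3204 + 0.10317 = 0.11553 s.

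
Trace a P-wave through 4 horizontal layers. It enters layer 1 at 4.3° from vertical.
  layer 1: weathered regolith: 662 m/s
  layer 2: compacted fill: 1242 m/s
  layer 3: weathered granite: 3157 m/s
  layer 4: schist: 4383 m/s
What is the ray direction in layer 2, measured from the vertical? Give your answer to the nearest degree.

8°

Ray parameter p = sin 4.3° / 662 = 1.1326e-04 s/m.
sin θ_2 = p·V_2 = 1.1326e-04 × 1242 = 0.1407.
θ_2 = 8.09° from the vertical.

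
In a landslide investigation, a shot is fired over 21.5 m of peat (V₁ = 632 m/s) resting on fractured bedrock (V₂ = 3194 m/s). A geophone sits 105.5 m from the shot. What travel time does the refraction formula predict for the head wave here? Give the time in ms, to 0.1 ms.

99.7 ms

θ_c = arcsin(V₁/V₂) = arcsin(632/3194) = 11.41°, cos θ_c = 0.9802.
Intercept time tᵢ = 2h cos θ_c / V₁ = 2·21.5·0.9802/632 = 0.06669 s.
t = x/V₂ + tᵢ = 105.5/3194 + 0.06669 = 0.09972 s.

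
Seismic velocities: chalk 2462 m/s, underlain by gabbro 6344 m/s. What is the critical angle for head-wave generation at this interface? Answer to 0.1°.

Critical incidence: sin θ_c = V₁/V₂ = 2462/6344 = 0.3881.
θ_c = arcsin 0.3881 = 22.84°.

22.8°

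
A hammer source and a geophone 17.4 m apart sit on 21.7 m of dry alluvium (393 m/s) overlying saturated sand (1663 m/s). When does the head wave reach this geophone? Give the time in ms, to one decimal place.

θ_c = arcsin(V₁/V₂) = arcsin(393/1663) = 13.67°, cos θ_c = 0.9717.
Intercept time tᵢ = 2h cos θ_c / V₁ = 2·21.7·0.9717/393 = 0.10730 s.
t = x/V₂ + tᵢ = 17.4/1663 + 0.10730 = 0.11777 s.

117.8 ms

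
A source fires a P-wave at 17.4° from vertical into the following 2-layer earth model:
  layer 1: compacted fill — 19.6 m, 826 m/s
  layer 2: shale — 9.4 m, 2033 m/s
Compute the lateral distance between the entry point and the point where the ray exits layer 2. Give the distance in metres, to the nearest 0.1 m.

Apply Snell's law at each interface; in layer i the horizontal offset is hᵢ·tan θᵢ.
Layer 1: θ = 17.40°; offset = 19.6·tan 17.40° = 6.142 m.
Layer 2: sin θ = 2033·sin 17.4°/826 = 0.7360, θ = 47.39°; offset = 9.4·tan 47.39° = 10.220 m.
Σ offsets = 16.362 m.

16.4 m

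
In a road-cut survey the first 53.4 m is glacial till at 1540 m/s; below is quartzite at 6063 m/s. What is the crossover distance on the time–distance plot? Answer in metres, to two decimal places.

138.47 m

x_cross = 2h·√((V₂+V₁)/(V₂−V₁)).
(V₂+V₁)/(V₂−V₁) = (6063+1540)/(6063−1540) = 1.6810; √ = 1.2965.
x_cross = 2·53.4·1.2965 = 138.47 m.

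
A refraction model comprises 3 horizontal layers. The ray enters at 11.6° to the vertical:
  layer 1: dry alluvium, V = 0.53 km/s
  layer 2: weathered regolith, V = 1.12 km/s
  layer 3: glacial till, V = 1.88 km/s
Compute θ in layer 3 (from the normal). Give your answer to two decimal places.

Snell's law across each interface conserves sin θ / V, so sin θ_3 = V_3·sin θ₁/V₁.
sin θ_3 = 1.88 × sin 11.6° / 0.53 = 0.7133.
θ_3 = arcsin 0.7133 = 45.50°.

45.50°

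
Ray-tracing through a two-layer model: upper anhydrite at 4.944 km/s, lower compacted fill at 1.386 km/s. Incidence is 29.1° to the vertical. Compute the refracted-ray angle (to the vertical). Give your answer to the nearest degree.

sin θ₁/V₁ = sin θ₂/V₂ ⇒ sin θ₂ = 1.386·sin 29.1°/4.944 = 1.386·0.4863/4.944 = 0.1363.
θ₂ = sin⁻¹(0.1363) = 7.84° (from vertical).

8°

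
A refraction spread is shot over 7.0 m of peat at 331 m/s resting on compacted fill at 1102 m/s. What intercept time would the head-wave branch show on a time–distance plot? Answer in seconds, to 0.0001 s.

0.0403 s

tᵢ = 2h·√(V₂²−V₁²)/(V₁V₂).
√(V₂²−V₁²) = √(1102²−331²) = 1051.1 m/s.
tᵢ = 2·7.0·1051.1/(331·1102) = 0.04034 s.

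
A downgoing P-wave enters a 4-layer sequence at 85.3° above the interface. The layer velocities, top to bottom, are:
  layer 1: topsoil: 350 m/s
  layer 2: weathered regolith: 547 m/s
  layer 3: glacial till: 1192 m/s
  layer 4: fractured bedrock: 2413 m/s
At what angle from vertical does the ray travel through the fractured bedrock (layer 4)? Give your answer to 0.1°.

From the normal: θ₁ = 90° − 85.3° = 4.7°.
Ray parameter p = sin 4.7° / 350 = 2.3411e-04 s/m.
sin θ_4 = p·V_4 = 2.3411e-04 × 2413 = 0.5649.
θ_4 = 34.40° from the vertical.

34.4°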